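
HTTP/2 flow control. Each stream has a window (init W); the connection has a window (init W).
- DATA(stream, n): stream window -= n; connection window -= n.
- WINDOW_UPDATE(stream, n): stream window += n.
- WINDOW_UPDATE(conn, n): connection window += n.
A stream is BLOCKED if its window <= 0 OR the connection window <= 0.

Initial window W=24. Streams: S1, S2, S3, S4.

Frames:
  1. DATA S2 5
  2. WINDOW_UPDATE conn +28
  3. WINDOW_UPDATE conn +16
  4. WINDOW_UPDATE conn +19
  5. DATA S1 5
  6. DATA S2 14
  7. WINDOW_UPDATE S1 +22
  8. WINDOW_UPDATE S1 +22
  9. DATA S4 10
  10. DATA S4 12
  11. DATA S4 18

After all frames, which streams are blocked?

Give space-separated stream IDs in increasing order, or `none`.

Op 1: conn=19 S1=24 S2=19 S3=24 S4=24 blocked=[]
Op 2: conn=47 S1=24 S2=19 S3=24 S4=24 blocked=[]
Op 3: conn=63 S1=24 S2=19 S3=24 S4=24 blocked=[]
Op 4: conn=82 S1=24 S2=19 S3=24 S4=24 blocked=[]
Op 5: conn=77 S1=19 S2=19 S3=24 S4=24 blocked=[]
Op 6: conn=63 S1=19 S2=5 S3=24 S4=24 blocked=[]
Op 7: conn=63 S1=41 S2=5 S3=24 S4=24 blocked=[]
Op 8: conn=63 S1=63 S2=5 S3=24 S4=24 blocked=[]
Op 9: conn=53 S1=63 S2=5 S3=24 S4=14 blocked=[]
Op 10: conn=41 S1=63 S2=5 S3=24 S4=2 blocked=[]
Op 11: conn=23 S1=63 S2=5 S3=24 S4=-16 blocked=[4]

Answer: S4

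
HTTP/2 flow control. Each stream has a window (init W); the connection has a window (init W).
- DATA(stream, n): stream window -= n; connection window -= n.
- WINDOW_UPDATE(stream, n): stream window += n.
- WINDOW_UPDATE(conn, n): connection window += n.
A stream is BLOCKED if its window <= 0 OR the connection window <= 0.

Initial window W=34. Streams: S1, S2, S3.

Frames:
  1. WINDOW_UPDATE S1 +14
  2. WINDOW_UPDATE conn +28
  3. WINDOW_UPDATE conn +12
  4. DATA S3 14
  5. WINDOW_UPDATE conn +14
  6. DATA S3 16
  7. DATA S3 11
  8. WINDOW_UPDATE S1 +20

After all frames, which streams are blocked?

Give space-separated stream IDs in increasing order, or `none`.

Answer: S3

Derivation:
Op 1: conn=34 S1=48 S2=34 S3=34 blocked=[]
Op 2: conn=62 S1=48 S2=34 S3=34 blocked=[]
Op 3: conn=74 S1=48 S2=34 S3=34 blocked=[]
Op 4: conn=60 S1=48 S2=34 S3=20 blocked=[]
Op 5: conn=74 S1=48 S2=34 S3=20 blocked=[]
Op 6: conn=58 S1=48 S2=34 S3=4 blocked=[]
Op 7: conn=47 S1=48 S2=34 S3=-7 blocked=[3]
Op 8: conn=47 S1=68 S2=34 S3=-7 blocked=[3]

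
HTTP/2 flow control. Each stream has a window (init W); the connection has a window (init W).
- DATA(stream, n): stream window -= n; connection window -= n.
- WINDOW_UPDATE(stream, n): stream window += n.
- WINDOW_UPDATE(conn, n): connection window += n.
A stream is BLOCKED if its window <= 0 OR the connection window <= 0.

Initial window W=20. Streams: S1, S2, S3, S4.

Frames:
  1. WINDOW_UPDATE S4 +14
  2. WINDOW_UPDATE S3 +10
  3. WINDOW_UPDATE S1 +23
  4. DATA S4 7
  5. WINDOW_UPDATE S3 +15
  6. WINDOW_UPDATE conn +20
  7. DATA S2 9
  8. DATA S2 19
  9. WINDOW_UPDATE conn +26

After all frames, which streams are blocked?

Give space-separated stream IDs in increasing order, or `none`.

Answer: S2

Derivation:
Op 1: conn=20 S1=20 S2=20 S3=20 S4=34 blocked=[]
Op 2: conn=20 S1=20 S2=20 S3=30 S4=34 blocked=[]
Op 3: conn=20 S1=43 S2=20 S3=30 S4=34 blocked=[]
Op 4: conn=13 S1=43 S2=20 S3=30 S4=27 blocked=[]
Op 5: conn=13 S1=43 S2=20 S3=45 S4=27 blocked=[]
Op 6: conn=33 S1=43 S2=20 S3=45 S4=27 blocked=[]
Op 7: conn=24 S1=43 S2=11 S3=45 S4=27 blocked=[]
Op 8: conn=5 S1=43 S2=-8 S3=45 S4=27 blocked=[2]
Op 9: conn=31 S1=43 S2=-8 S3=45 S4=27 blocked=[2]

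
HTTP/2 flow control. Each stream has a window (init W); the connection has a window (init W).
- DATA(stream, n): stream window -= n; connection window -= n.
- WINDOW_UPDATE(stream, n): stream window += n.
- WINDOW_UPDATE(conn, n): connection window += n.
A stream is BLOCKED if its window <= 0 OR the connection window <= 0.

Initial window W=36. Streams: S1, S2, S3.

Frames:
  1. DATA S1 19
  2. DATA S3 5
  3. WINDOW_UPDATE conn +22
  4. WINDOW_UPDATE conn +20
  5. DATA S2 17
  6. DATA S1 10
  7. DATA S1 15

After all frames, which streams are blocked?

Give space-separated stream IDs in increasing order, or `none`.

Answer: S1

Derivation:
Op 1: conn=17 S1=17 S2=36 S3=36 blocked=[]
Op 2: conn=12 S1=17 S2=36 S3=31 blocked=[]
Op 3: conn=34 S1=17 S2=36 S3=31 blocked=[]
Op 4: conn=54 S1=17 S2=36 S3=31 blocked=[]
Op 5: conn=37 S1=17 S2=19 S3=31 blocked=[]
Op 6: conn=27 S1=7 S2=19 S3=31 blocked=[]
Op 7: conn=12 S1=-8 S2=19 S3=31 blocked=[1]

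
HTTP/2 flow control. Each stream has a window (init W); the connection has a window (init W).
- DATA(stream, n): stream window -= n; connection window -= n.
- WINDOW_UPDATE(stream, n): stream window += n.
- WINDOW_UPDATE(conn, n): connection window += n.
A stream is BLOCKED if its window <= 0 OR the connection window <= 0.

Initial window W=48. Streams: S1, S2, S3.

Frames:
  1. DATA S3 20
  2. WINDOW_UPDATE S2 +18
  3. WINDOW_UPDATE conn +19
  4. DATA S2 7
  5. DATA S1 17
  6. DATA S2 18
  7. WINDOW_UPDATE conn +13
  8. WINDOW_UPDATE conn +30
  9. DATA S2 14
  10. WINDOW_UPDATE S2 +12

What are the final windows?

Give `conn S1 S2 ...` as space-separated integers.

Op 1: conn=28 S1=48 S2=48 S3=28 blocked=[]
Op 2: conn=28 S1=48 S2=66 S3=28 blocked=[]
Op 3: conn=47 S1=48 S2=66 S3=28 blocked=[]
Op 4: conn=40 S1=48 S2=59 S3=28 blocked=[]
Op 5: conn=23 S1=31 S2=59 S3=28 blocked=[]
Op 6: conn=5 S1=31 S2=41 S3=28 blocked=[]
Op 7: conn=18 S1=31 S2=41 S3=28 blocked=[]
Op 8: conn=48 S1=31 S2=41 S3=28 blocked=[]
Op 9: conn=34 S1=31 S2=27 S3=28 blocked=[]
Op 10: conn=34 S1=31 S2=39 S3=28 blocked=[]

Answer: 34 31 39 28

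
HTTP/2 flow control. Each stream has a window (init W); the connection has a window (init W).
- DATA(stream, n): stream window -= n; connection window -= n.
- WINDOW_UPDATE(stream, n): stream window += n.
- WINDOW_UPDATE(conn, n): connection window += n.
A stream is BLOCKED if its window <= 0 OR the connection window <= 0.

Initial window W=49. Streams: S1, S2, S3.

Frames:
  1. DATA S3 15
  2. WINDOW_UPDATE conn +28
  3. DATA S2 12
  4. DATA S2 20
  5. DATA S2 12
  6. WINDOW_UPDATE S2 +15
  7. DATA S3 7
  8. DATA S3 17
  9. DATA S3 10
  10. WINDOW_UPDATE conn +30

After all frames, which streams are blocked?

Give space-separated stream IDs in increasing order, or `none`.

Op 1: conn=34 S1=49 S2=49 S3=34 blocked=[]
Op 2: conn=62 S1=49 S2=49 S3=34 blocked=[]
Op 3: conn=50 S1=49 S2=37 S3=34 blocked=[]
Op 4: conn=30 S1=49 S2=17 S3=34 blocked=[]
Op 5: conn=18 S1=49 S2=5 S3=34 blocked=[]
Op 6: conn=18 S1=49 S2=20 S3=34 blocked=[]
Op 7: conn=11 S1=49 S2=20 S3=27 blocked=[]
Op 8: conn=-6 S1=49 S2=20 S3=10 blocked=[1, 2, 3]
Op 9: conn=-16 S1=49 S2=20 S3=0 blocked=[1, 2, 3]
Op 10: conn=14 S1=49 S2=20 S3=0 blocked=[3]

Answer: S3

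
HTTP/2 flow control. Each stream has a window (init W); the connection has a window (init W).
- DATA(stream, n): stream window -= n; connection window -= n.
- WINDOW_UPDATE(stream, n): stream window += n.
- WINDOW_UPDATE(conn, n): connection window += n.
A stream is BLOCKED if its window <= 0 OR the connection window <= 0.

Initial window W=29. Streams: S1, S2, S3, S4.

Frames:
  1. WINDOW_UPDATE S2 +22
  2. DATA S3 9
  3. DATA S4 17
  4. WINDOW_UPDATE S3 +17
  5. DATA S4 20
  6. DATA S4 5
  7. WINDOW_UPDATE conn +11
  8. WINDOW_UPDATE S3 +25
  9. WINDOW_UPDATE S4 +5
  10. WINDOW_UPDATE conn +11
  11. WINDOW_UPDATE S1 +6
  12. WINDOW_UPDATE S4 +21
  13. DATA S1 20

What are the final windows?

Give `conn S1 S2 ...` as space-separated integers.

Op 1: conn=29 S1=29 S2=51 S3=29 S4=29 blocked=[]
Op 2: conn=20 S1=29 S2=51 S3=20 S4=29 blocked=[]
Op 3: conn=3 S1=29 S2=51 S3=20 S4=12 blocked=[]
Op 4: conn=3 S1=29 S2=51 S3=37 S4=12 blocked=[]
Op 5: conn=-17 S1=29 S2=51 S3=37 S4=-8 blocked=[1, 2, 3, 4]
Op 6: conn=-22 S1=29 S2=51 S3=37 S4=-13 blocked=[1, 2, 3, 4]
Op 7: conn=-11 S1=29 S2=51 S3=37 S4=-13 blocked=[1, 2, 3, 4]
Op 8: conn=-11 S1=29 S2=51 S3=62 S4=-13 blocked=[1, 2, 3, 4]
Op 9: conn=-11 S1=29 S2=51 S3=62 S4=-8 blocked=[1, 2, 3, 4]
Op 10: conn=0 S1=29 S2=51 S3=62 S4=-8 blocked=[1, 2, 3, 4]
Op 11: conn=0 S1=35 S2=51 S3=62 S4=-8 blocked=[1, 2, 3, 4]
Op 12: conn=0 S1=35 S2=51 S3=62 S4=13 blocked=[1, 2, 3, 4]
Op 13: conn=-20 S1=15 S2=51 S3=62 S4=13 blocked=[1, 2, 3, 4]

Answer: -20 15 51 62 13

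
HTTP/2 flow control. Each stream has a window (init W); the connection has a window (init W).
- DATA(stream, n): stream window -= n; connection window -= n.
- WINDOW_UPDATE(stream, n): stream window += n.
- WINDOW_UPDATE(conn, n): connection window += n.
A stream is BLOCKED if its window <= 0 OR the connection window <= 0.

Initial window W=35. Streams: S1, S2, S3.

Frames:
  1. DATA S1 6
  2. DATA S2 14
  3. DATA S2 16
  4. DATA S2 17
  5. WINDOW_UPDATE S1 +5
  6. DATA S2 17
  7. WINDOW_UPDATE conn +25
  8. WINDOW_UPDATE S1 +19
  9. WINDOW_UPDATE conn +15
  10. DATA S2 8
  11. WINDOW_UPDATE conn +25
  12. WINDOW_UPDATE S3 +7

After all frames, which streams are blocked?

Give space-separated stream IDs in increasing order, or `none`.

Answer: S2

Derivation:
Op 1: conn=29 S1=29 S2=35 S3=35 blocked=[]
Op 2: conn=15 S1=29 S2=21 S3=35 blocked=[]
Op 3: conn=-1 S1=29 S2=5 S3=35 blocked=[1, 2, 3]
Op 4: conn=-18 S1=29 S2=-12 S3=35 blocked=[1, 2, 3]
Op 5: conn=-18 S1=34 S2=-12 S3=35 blocked=[1, 2, 3]
Op 6: conn=-35 S1=34 S2=-29 S3=35 blocked=[1, 2, 3]
Op 7: conn=-10 S1=34 S2=-29 S3=35 blocked=[1, 2, 3]
Op 8: conn=-10 S1=53 S2=-29 S3=35 blocked=[1, 2, 3]
Op 9: conn=5 S1=53 S2=-29 S3=35 blocked=[2]
Op 10: conn=-3 S1=53 S2=-37 S3=35 blocked=[1, 2, 3]
Op 11: conn=22 S1=53 S2=-37 S3=35 blocked=[2]
Op 12: conn=22 S1=53 S2=-37 S3=42 blocked=[2]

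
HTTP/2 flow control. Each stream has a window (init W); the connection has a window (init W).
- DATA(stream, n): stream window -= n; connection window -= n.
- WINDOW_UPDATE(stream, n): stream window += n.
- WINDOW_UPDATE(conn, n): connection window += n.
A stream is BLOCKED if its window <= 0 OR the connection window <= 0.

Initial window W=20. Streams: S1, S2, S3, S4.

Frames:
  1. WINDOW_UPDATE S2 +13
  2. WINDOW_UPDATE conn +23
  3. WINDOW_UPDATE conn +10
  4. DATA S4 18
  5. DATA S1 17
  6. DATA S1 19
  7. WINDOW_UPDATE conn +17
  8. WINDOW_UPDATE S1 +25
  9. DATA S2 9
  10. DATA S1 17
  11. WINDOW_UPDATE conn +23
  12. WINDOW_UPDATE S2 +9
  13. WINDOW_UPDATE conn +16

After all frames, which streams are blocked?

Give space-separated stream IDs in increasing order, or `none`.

Op 1: conn=20 S1=20 S2=33 S3=20 S4=20 blocked=[]
Op 2: conn=43 S1=20 S2=33 S3=20 S4=20 blocked=[]
Op 3: conn=53 S1=20 S2=33 S3=20 S4=20 blocked=[]
Op 4: conn=35 S1=20 S2=33 S3=20 S4=2 blocked=[]
Op 5: conn=18 S1=3 S2=33 S3=20 S4=2 blocked=[]
Op 6: conn=-1 S1=-16 S2=33 S3=20 S4=2 blocked=[1, 2, 3, 4]
Op 7: conn=16 S1=-16 S2=33 S3=20 S4=2 blocked=[1]
Op 8: conn=16 S1=9 S2=33 S3=20 S4=2 blocked=[]
Op 9: conn=7 S1=9 S2=24 S3=20 S4=2 blocked=[]
Op 10: conn=-10 S1=-8 S2=24 S3=20 S4=2 blocked=[1, 2, 3, 4]
Op 11: conn=13 S1=-8 S2=24 S3=20 S4=2 blocked=[1]
Op 12: conn=13 S1=-8 S2=33 S3=20 S4=2 blocked=[1]
Op 13: conn=29 S1=-8 S2=33 S3=20 S4=2 blocked=[1]

Answer: S1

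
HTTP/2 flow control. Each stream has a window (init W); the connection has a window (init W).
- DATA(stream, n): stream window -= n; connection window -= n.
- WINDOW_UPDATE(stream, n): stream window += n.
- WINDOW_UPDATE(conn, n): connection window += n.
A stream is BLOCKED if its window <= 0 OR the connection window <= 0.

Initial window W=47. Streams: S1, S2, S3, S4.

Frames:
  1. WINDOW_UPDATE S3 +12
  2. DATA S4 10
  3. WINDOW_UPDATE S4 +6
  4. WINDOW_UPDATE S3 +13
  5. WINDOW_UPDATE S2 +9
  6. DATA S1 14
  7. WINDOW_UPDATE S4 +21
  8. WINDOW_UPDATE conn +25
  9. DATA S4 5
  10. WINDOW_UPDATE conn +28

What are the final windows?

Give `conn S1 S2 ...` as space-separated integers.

Op 1: conn=47 S1=47 S2=47 S3=59 S4=47 blocked=[]
Op 2: conn=37 S1=47 S2=47 S3=59 S4=37 blocked=[]
Op 3: conn=37 S1=47 S2=47 S3=59 S4=43 blocked=[]
Op 4: conn=37 S1=47 S2=47 S3=72 S4=43 blocked=[]
Op 5: conn=37 S1=47 S2=56 S3=72 S4=43 blocked=[]
Op 6: conn=23 S1=33 S2=56 S3=72 S4=43 blocked=[]
Op 7: conn=23 S1=33 S2=56 S3=72 S4=64 blocked=[]
Op 8: conn=48 S1=33 S2=56 S3=72 S4=64 blocked=[]
Op 9: conn=43 S1=33 S2=56 S3=72 S4=59 blocked=[]
Op 10: conn=71 S1=33 S2=56 S3=72 S4=59 blocked=[]

Answer: 71 33 56 72 59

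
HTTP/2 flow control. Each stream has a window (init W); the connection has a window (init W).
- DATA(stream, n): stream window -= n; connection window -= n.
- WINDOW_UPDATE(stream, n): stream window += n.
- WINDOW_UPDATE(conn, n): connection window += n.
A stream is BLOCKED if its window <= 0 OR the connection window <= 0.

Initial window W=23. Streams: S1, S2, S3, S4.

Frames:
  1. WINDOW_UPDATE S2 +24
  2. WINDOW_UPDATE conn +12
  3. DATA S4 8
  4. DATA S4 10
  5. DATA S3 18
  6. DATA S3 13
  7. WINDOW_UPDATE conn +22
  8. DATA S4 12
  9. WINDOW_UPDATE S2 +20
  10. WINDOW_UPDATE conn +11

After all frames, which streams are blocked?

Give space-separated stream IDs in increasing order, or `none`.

Answer: S3 S4

Derivation:
Op 1: conn=23 S1=23 S2=47 S3=23 S4=23 blocked=[]
Op 2: conn=35 S1=23 S2=47 S3=23 S4=23 blocked=[]
Op 3: conn=27 S1=23 S2=47 S3=23 S4=15 blocked=[]
Op 4: conn=17 S1=23 S2=47 S3=23 S4=5 blocked=[]
Op 5: conn=-1 S1=23 S2=47 S3=5 S4=5 blocked=[1, 2, 3, 4]
Op 6: conn=-14 S1=23 S2=47 S3=-8 S4=5 blocked=[1, 2, 3, 4]
Op 7: conn=8 S1=23 S2=47 S3=-8 S4=5 blocked=[3]
Op 8: conn=-4 S1=23 S2=47 S3=-8 S4=-7 blocked=[1, 2, 3, 4]
Op 9: conn=-4 S1=23 S2=67 S3=-8 S4=-7 blocked=[1, 2, 3, 4]
Op 10: conn=7 S1=23 S2=67 S3=-8 S4=-7 blocked=[3, 4]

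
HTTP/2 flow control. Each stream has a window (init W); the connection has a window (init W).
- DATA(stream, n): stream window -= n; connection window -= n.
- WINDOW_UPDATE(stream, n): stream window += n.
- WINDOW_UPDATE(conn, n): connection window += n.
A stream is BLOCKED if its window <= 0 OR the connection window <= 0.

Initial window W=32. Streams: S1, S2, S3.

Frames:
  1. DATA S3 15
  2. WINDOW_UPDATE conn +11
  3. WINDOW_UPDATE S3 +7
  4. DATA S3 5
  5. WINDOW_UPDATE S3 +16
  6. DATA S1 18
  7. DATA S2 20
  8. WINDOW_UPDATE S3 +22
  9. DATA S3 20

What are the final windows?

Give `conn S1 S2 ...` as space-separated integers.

Answer: -35 14 12 37

Derivation:
Op 1: conn=17 S1=32 S2=32 S3=17 blocked=[]
Op 2: conn=28 S1=32 S2=32 S3=17 blocked=[]
Op 3: conn=28 S1=32 S2=32 S3=24 blocked=[]
Op 4: conn=23 S1=32 S2=32 S3=19 blocked=[]
Op 5: conn=23 S1=32 S2=32 S3=35 blocked=[]
Op 6: conn=5 S1=14 S2=32 S3=35 blocked=[]
Op 7: conn=-15 S1=14 S2=12 S3=35 blocked=[1, 2, 3]
Op 8: conn=-15 S1=14 S2=12 S3=57 blocked=[1, 2, 3]
Op 9: conn=-35 S1=14 S2=12 S3=37 blocked=[1, 2, 3]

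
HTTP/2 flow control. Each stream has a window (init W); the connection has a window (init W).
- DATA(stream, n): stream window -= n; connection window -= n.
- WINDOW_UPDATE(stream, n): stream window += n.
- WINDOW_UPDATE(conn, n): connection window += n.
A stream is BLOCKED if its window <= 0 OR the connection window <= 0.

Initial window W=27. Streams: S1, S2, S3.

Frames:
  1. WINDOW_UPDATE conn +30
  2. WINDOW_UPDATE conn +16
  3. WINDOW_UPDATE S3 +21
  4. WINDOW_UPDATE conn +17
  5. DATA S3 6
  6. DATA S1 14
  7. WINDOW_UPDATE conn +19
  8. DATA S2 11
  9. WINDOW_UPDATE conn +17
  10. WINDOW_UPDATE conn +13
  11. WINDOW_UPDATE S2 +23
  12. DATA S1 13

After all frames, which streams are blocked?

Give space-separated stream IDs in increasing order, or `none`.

Op 1: conn=57 S1=27 S2=27 S3=27 blocked=[]
Op 2: conn=73 S1=27 S2=27 S3=27 blocked=[]
Op 3: conn=73 S1=27 S2=27 S3=48 blocked=[]
Op 4: conn=90 S1=27 S2=27 S3=48 blocked=[]
Op 5: conn=84 S1=27 S2=27 S3=42 blocked=[]
Op 6: conn=70 S1=13 S2=27 S3=42 blocked=[]
Op 7: conn=89 S1=13 S2=27 S3=42 blocked=[]
Op 8: conn=78 S1=13 S2=16 S3=42 blocked=[]
Op 9: conn=95 S1=13 S2=16 S3=42 blocked=[]
Op 10: conn=108 S1=13 S2=16 S3=42 blocked=[]
Op 11: conn=108 S1=13 S2=39 S3=42 blocked=[]
Op 12: conn=95 S1=0 S2=39 S3=42 blocked=[1]

Answer: S1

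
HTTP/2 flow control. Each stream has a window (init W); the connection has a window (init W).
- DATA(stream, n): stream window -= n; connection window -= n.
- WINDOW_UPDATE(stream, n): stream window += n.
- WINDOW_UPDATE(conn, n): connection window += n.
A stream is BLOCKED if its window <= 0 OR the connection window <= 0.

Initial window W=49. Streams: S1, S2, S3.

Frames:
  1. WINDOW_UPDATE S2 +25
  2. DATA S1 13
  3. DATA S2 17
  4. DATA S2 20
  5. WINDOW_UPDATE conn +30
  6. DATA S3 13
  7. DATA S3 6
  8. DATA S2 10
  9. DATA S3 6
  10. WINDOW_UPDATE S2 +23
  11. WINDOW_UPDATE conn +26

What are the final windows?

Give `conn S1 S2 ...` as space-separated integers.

Answer: 20 36 50 24

Derivation:
Op 1: conn=49 S1=49 S2=74 S3=49 blocked=[]
Op 2: conn=36 S1=36 S2=74 S3=49 blocked=[]
Op 3: conn=19 S1=36 S2=57 S3=49 blocked=[]
Op 4: conn=-1 S1=36 S2=37 S3=49 blocked=[1, 2, 3]
Op 5: conn=29 S1=36 S2=37 S3=49 blocked=[]
Op 6: conn=16 S1=36 S2=37 S3=36 blocked=[]
Op 7: conn=10 S1=36 S2=37 S3=30 blocked=[]
Op 8: conn=0 S1=36 S2=27 S3=30 blocked=[1, 2, 3]
Op 9: conn=-6 S1=36 S2=27 S3=24 blocked=[1, 2, 3]
Op 10: conn=-6 S1=36 S2=50 S3=24 blocked=[1, 2, 3]
Op 11: conn=20 S1=36 S2=50 S3=24 blocked=[]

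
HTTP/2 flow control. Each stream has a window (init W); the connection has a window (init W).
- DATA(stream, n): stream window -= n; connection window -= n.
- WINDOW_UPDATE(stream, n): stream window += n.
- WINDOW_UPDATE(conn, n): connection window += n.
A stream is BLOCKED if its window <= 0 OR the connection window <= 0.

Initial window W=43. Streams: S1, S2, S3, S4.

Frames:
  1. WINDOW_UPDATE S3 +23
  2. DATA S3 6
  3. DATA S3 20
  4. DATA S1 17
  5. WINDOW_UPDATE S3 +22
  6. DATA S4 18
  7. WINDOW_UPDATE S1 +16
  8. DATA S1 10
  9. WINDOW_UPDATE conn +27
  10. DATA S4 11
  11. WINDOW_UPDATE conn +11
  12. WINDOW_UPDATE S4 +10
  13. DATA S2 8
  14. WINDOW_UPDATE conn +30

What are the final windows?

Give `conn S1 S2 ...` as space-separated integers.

Answer: 21 32 35 62 24

Derivation:
Op 1: conn=43 S1=43 S2=43 S3=66 S4=43 blocked=[]
Op 2: conn=37 S1=43 S2=43 S3=60 S4=43 blocked=[]
Op 3: conn=17 S1=43 S2=43 S3=40 S4=43 blocked=[]
Op 4: conn=0 S1=26 S2=43 S3=40 S4=43 blocked=[1, 2, 3, 4]
Op 5: conn=0 S1=26 S2=43 S3=62 S4=43 blocked=[1, 2, 3, 4]
Op 6: conn=-18 S1=26 S2=43 S3=62 S4=25 blocked=[1, 2, 3, 4]
Op 7: conn=-18 S1=42 S2=43 S3=62 S4=25 blocked=[1, 2, 3, 4]
Op 8: conn=-28 S1=32 S2=43 S3=62 S4=25 blocked=[1, 2, 3, 4]
Op 9: conn=-1 S1=32 S2=43 S3=62 S4=25 blocked=[1, 2, 3, 4]
Op 10: conn=-12 S1=32 S2=43 S3=62 S4=14 blocked=[1, 2, 3, 4]
Op 11: conn=-1 S1=32 S2=43 S3=62 S4=14 blocked=[1, 2, 3, 4]
Op 12: conn=-1 S1=32 S2=43 S3=62 S4=24 blocked=[1, 2, 3, 4]
Op 13: conn=-9 S1=32 S2=35 S3=62 S4=24 blocked=[1, 2, 3, 4]
Op 14: conn=21 S1=32 S2=35 S3=62 S4=24 blocked=[]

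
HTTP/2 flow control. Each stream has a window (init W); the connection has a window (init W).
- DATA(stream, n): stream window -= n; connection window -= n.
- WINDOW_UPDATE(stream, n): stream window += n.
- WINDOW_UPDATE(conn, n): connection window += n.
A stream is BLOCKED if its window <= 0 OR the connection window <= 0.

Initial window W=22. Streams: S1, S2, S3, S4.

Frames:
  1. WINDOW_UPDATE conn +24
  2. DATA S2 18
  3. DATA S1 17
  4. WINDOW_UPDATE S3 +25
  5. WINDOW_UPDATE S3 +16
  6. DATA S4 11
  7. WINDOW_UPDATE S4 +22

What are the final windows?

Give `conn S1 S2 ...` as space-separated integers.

Op 1: conn=46 S1=22 S2=22 S3=22 S4=22 blocked=[]
Op 2: conn=28 S1=22 S2=4 S3=22 S4=22 blocked=[]
Op 3: conn=11 S1=5 S2=4 S3=22 S4=22 blocked=[]
Op 4: conn=11 S1=5 S2=4 S3=47 S4=22 blocked=[]
Op 5: conn=11 S1=5 S2=4 S3=63 S4=22 blocked=[]
Op 6: conn=0 S1=5 S2=4 S3=63 S4=11 blocked=[1, 2, 3, 4]
Op 7: conn=0 S1=5 S2=4 S3=63 S4=33 blocked=[1, 2, 3, 4]

Answer: 0 5 4 63 33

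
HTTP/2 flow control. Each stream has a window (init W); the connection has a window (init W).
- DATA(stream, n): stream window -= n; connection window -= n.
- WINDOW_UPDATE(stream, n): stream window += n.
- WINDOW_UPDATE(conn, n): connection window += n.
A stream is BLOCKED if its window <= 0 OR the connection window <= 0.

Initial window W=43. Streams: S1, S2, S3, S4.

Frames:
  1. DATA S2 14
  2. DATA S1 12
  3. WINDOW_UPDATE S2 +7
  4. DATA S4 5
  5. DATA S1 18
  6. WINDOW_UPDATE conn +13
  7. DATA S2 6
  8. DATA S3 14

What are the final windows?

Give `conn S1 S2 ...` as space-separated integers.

Answer: -13 13 30 29 38

Derivation:
Op 1: conn=29 S1=43 S2=29 S3=43 S4=43 blocked=[]
Op 2: conn=17 S1=31 S2=29 S3=43 S4=43 blocked=[]
Op 3: conn=17 S1=31 S2=36 S3=43 S4=43 blocked=[]
Op 4: conn=12 S1=31 S2=36 S3=43 S4=38 blocked=[]
Op 5: conn=-6 S1=13 S2=36 S3=43 S4=38 blocked=[1, 2, 3, 4]
Op 6: conn=7 S1=13 S2=36 S3=43 S4=38 blocked=[]
Op 7: conn=1 S1=13 S2=30 S3=43 S4=38 blocked=[]
Op 8: conn=-13 S1=13 S2=30 S3=29 S4=38 blocked=[1, 2, 3, 4]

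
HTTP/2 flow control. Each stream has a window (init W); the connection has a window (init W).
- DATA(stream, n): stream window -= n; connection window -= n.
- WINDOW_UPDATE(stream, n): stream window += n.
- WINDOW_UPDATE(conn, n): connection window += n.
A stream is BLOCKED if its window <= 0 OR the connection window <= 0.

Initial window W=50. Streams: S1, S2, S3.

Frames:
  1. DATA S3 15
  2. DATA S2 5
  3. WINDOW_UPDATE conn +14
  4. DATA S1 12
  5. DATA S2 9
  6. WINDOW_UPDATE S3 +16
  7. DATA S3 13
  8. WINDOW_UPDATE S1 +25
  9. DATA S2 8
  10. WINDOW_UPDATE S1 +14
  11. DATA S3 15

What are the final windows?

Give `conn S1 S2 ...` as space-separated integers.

Op 1: conn=35 S1=50 S2=50 S3=35 blocked=[]
Op 2: conn=30 S1=50 S2=45 S3=35 blocked=[]
Op 3: conn=44 S1=50 S2=45 S3=35 blocked=[]
Op 4: conn=32 S1=38 S2=45 S3=35 blocked=[]
Op 5: conn=23 S1=38 S2=36 S3=35 blocked=[]
Op 6: conn=23 S1=38 S2=36 S3=51 blocked=[]
Op 7: conn=10 S1=38 S2=36 S3=38 blocked=[]
Op 8: conn=10 S1=63 S2=36 S3=38 blocked=[]
Op 9: conn=2 S1=63 S2=28 S3=38 blocked=[]
Op 10: conn=2 S1=77 S2=28 S3=38 blocked=[]
Op 11: conn=-13 S1=77 S2=28 S3=23 blocked=[1, 2, 3]

Answer: -13 77 28 23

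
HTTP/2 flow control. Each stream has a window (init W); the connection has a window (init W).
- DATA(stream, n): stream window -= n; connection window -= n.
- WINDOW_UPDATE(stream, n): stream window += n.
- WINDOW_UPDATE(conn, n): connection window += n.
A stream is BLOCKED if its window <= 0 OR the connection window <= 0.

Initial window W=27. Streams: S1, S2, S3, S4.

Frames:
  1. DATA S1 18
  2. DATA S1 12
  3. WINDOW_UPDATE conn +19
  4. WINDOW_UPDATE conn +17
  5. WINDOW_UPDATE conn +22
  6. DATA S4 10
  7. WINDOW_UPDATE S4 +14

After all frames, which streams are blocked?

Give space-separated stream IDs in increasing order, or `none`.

Answer: S1

Derivation:
Op 1: conn=9 S1=9 S2=27 S3=27 S4=27 blocked=[]
Op 2: conn=-3 S1=-3 S2=27 S3=27 S4=27 blocked=[1, 2, 3, 4]
Op 3: conn=16 S1=-3 S2=27 S3=27 S4=27 blocked=[1]
Op 4: conn=33 S1=-3 S2=27 S3=27 S4=27 blocked=[1]
Op 5: conn=55 S1=-3 S2=27 S3=27 S4=27 blocked=[1]
Op 6: conn=45 S1=-3 S2=27 S3=27 S4=17 blocked=[1]
Op 7: conn=45 S1=-3 S2=27 S3=27 S4=31 blocked=[1]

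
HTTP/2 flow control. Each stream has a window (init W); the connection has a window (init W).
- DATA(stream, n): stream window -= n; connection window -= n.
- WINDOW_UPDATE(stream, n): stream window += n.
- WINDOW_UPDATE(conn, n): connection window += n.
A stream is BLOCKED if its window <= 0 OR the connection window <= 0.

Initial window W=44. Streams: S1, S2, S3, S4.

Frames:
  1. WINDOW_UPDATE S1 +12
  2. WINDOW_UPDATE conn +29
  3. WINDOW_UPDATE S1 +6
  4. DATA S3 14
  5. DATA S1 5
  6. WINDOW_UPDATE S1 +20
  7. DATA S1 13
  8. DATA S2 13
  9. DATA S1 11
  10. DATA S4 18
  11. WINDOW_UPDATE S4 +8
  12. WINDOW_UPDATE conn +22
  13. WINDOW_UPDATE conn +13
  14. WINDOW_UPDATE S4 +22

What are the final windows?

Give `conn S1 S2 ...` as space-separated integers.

Answer: 34 53 31 30 56

Derivation:
Op 1: conn=44 S1=56 S2=44 S3=44 S4=44 blocked=[]
Op 2: conn=73 S1=56 S2=44 S3=44 S4=44 blocked=[]
Op 3: conn=73 S1=62 S2=44 S3=44 S4=44 blocked=[]
Op 4: conn=59 S1=62 S2=44 S3=30 S4=44 blocked=[]
Op 5: conn=54 S1=57 S2=44 S3=30 S4=44 blocked=[]
Op 6: conn=54 S1=77 S2=44 S3=30 S4=44 blocked=[]
Op 7: conn=41 S1=64 S2=44 S3=30 S4=44 blocked=[]
Op 8: conn=28 S1=64 S2=31 S3=30 S4=44 blocked=[]
Op 9: conn=17 S1=53 S2=31 S3=30 S4=44 blocked=[]
Op 10: conn=-1 S1=53 S2=31 S3=30 S4=26 blocked=[1, 2, 3, 4]
Op 11: conn=-1 S1=53 S2=31 S3=30 S4=34 blocked=[1, 2, 3, 4]
Op 12: conn=21 S1=53 S2=31 S3=30 S4=34 blocked=[]
Op 13: conn=34 S1=53 S2=31 S3=30 S4=34 blocked=[]
Op 14: conn=34 S1=53 S2=31 S3=30 S4=56 blocked=[]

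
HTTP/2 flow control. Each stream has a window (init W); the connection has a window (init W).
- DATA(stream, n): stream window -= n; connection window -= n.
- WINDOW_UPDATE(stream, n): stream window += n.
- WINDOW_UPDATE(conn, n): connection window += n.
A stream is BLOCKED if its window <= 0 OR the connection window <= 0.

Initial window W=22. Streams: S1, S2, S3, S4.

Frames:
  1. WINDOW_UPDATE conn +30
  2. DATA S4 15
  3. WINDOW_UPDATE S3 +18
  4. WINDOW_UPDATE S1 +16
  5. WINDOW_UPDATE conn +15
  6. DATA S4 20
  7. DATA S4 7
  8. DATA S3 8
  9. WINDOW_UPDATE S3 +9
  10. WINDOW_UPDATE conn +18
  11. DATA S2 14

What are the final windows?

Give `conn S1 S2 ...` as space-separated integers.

Op 1: conn=52 S1=22 S2=22 S3=22 S4=22 blocked=[]
Op 2: conn=37 S1=22 S2=22 S3=22 S4=7 blocked=[]
Op 3: conn=37 S1=22 S2=22 S3=40 S4=7 blocked=[]
Op 4: conn=37 S1=38 S2=22 S3=40 S4=7 blocked=[]
Op 5: conn=52 S1=38 S2=22 S3=40 S4=7 blocked=[]
Op 6: conn=32 S1=38 S2=22 S3=40 S4=-13 blocked=[4]
Op 7: conn=25 S1=38 S2=22 S3=40 S4=-20 blocked=[4]
Op 8: conn=17 S1=38 S2=22 S3=32 S4=-20 blocked=[4]
Op 9: conn=17 S1=38 S2=22 S3=41 S4=-20 blocked=[4]
Op 10: conn=35 S1=38 S2=22 S3=41 S4=-20 blocked=[4]
Op 11: conn=21 S1=38 S2=8 S3=41 S4=-20 blocked=[4]

Answer: 21 38 8 41 -20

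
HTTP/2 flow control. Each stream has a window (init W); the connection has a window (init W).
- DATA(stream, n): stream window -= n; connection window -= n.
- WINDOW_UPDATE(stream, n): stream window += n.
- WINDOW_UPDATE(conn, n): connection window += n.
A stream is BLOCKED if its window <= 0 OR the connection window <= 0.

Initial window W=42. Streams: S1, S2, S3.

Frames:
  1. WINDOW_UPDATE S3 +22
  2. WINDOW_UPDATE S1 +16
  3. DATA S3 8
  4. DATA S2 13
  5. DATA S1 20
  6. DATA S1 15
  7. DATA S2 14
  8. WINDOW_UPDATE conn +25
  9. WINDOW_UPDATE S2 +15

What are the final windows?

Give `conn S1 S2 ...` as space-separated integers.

Op 1: conn=42 S1=42 S2=42 S3=64 blocked=[]
Op 2: conn=42 S1=58 S2=42 S3=64 blocked=[]
Op 3: conn=34 S1=58 S2=42 S3=56 blocked=[]
Op 4: conn=21 S1=58 S2=29 S3=56 blocked=[]
Op 5: conn=1 S1=38 S2=29 S3=56 blocked=[]
Op 6: conn=-14 S1=23 S2=29 S3=56 blocked=[1, 2, 3]
Op 7: conn=-28 S1=23 S2=15 S3=56 blocked=[1, 2, 3]
Op 8: conn=-3 S1=23 S2=15 S3=56 blocked=[1, 2, 3]
Op 9: conn=-3 S1=23 S2=30 S3=56 blocked=[1, 2, 3]

Answer: -3 23 30 56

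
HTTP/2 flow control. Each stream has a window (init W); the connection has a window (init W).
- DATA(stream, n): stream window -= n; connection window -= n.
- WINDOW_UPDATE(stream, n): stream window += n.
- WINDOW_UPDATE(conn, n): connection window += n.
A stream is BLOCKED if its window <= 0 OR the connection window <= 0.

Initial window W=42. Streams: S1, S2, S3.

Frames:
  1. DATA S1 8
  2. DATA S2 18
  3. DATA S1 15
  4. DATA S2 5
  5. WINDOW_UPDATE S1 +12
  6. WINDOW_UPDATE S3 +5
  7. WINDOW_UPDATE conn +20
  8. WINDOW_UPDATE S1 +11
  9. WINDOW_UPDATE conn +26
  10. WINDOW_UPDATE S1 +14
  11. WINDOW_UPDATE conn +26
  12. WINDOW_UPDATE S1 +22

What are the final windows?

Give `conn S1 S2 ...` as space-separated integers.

Answer: 68 78 19 47

Derivation:
Op 1: conn=34 S1=34 S2=42 S3=42 blocked=[]
Op 2: conn=16 S1=34 S2=24 S3=42 blocked=[]
Op 3: conn=1 S1=19 S2=24 S3=42 blocked=[]
Op 4: conn=-4 S1=19 S2=19 S3=42 blocked=[1, 2, 3]
Op 5: conn=-4 S1=31 S2=19 S3=42 blocked=[1, 2, 3]
Op 6: conn=-4 S1=31 S2=19 S3=47 blocked=[1, 2, 3]
Op 7: conn=16 S1=31 S2=19 S3=47 blocked=[]
Op 8: conn=16 S1=42 S2=19 S3=47 blocked=[]
Op 9: conn=42 S1=42 S2=19 S3=47 blocked=[]
Op 10: conn=42 S1=56 S2=19 S3=47 blocked=[]
Op 11: conn=68 S1=56 S2=19 S3=47 blocked=[]
Op 12: conn=68 S1=78 S2=19 S3=47 blocked=[]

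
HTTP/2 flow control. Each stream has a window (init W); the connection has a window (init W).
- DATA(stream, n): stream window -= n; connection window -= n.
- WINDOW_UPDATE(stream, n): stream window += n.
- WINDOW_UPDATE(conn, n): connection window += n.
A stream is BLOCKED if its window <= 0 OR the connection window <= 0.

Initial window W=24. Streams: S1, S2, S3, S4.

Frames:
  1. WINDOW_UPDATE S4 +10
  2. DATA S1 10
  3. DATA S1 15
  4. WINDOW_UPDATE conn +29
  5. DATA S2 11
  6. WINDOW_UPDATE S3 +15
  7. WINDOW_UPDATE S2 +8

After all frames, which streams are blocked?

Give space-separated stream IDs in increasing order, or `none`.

Op 1: conn=24 S1=24 S2=24 S3=24 S4=34 blocked=[]
Op 2: conn=14 S1=14 S2=24 S3=24 S4=34 blocked=[]
Op 3: conn=-1 S1=-1 S2=24 S3=24 S4=34 blocked=[1, 2, 3, 4]
Op 4: conn=28 S1=-1 S2=24 S3=24 S4=34 blocked=[1]
Op 5: conn=17 S1=-1 S2=13 S3=24 S4=34 blocked=[1]
Op 6: conn=17 S1=-1 S2=13 S3=39 S4=34 blocked=[1]
Op 7: conn=17 S1=-1 S2=21 S3=39 S4=34 blocked=[1]

Answer: S1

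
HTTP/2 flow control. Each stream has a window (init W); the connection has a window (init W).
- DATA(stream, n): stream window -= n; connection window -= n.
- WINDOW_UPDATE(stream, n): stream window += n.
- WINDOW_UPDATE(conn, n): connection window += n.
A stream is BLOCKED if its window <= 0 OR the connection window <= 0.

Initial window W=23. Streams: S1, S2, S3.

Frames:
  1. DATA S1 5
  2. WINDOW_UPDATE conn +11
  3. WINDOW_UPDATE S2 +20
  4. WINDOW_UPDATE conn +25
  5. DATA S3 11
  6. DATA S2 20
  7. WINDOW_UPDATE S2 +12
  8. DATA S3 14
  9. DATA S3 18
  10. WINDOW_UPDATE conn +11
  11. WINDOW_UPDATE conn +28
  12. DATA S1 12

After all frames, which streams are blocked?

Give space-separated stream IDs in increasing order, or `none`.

Op 1: conn=18 S1=18 S2=23 S3=23 blocked=[]
Op 2: conn=29 S1=18 S2=23 S3=23 blocked=[]
Op 3: conn=29 S1=18 S2=43 S3=23 blocked=[]
Op 4: conn=54 S1=18 S2=43 S3=23 blocked=[]
Op 5: conn=43 S1=18 S2=43 S3=12 blocked=[]
Op 6: conn=23 S1=18 S2=23 S3=12 blocked=[]
Op 7: conn=23 S1=18 S2=35 S3=12 blocked=[]
Op 8: conn=9 S1=18 S2=35 S3=-2 blocked=[3]
Op 9: conn=-9 S1=18 S2=35 S3=-20 blocked=[1, 2, 3]
Op 10: conn=2 S1=18 S2=35 S3=-20 blocked=[3]
Op 11: conn=30 S1=18 S2=35 S3=-20 blocked=[3]
Op 12: conn=18 S1=6 S2=35 S3=-20 blocked=[3]

Answer: S3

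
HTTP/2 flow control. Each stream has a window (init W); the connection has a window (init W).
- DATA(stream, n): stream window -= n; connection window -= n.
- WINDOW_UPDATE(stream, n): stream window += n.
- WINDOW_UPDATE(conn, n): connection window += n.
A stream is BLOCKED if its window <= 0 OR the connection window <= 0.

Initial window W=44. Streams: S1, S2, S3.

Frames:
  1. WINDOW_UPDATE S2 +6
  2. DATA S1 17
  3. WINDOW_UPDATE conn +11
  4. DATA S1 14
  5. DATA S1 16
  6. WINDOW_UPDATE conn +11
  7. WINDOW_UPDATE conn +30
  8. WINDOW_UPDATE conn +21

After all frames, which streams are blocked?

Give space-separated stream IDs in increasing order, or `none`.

Answer: S1

Derivation:
Op 1: conn=44 S1=44 S2=50 S3=44 blocked=[]
Op 2: conn=27 S1=27 S2=50 S3=44 blocked=[]
Op 3: conn=38 S1=27 S2=50 S3=44 blocked=[]
Op 4: conn=24 S1=13 S2=50 S3=44 blocked=[]
Op 5: conn=8 S1=-3 S2=50 S3=44 blocked=[1]
Op 6: conn=19 S1=-3 S2=50 S3=44 blocked=[1]
Op 7: conn=49 S1=-3 S2=50 S3=44 blocked=[1]
Op 8: conn=70 S1=-3 S2=50 S3=44 blocked=[1]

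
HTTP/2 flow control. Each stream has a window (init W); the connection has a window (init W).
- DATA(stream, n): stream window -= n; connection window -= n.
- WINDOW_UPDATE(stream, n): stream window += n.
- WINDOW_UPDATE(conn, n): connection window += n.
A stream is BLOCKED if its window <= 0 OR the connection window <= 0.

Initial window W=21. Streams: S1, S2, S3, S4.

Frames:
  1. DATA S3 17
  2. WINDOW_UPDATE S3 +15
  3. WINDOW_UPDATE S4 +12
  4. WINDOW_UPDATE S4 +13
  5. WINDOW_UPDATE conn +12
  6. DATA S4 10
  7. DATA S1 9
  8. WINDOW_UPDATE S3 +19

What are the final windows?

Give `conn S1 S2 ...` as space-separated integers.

Op 1: conn=4 S1=21 S2=21 S3=4 S4=21 blocked=[]
Op 2: conn=4 S1=21 S2=21 S3=19 S4=21 blocked=[]
Op 3: conn=4 S1=21 S2=21 S3=19 S4=33 blocked=[]
Op 4: conn=4 S1=21 S2=21 S3=19 S4=46 blocked=[]
Op 5: conn=16 S1=21 S2=21 S3=19 S4=46 blocked=[]
Op 6: conn=6 S1=21 S2=21 S3=19 S4=36 blocked=[]
Op 7: conn=-3 S1=12 S2=21 S3=19 S4=36 blocked=[1, 2, 3, 4]
Op 8: conn=-3 S1=12 S2=21 S3=38 S4=36 blocked=[1, 2, 3, 4]

Answer: -3 12 21 38 36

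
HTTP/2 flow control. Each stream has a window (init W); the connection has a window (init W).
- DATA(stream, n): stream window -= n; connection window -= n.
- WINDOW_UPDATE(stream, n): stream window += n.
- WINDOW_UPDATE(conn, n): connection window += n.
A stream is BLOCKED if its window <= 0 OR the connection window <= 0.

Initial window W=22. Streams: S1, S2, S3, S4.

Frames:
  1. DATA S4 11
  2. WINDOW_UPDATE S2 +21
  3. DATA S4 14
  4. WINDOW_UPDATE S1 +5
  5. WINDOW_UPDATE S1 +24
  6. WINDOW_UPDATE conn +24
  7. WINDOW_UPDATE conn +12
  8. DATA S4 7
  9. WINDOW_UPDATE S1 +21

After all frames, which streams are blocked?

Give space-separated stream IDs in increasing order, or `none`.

Op 1: conn=11 S1=22 S2=22 S3=22 S4=11 blocked=[]
Op 2: conn=11 S1=22 S2=43 S3=22 S4=11 blocked=[]
Op 3: conn=-3 S1=22 S2=43 S3=22 S4=-3 blocked=[1, 2, 3, 4]
Op 4: conn=-3 S1=27 S2=43 S3=22 S4=-3 blocked=[1, 2, 3, 4]
Op 5: conn=-3 S1=51 S2=43 S3=22 S4=-3 blocked=[1, 2, 3, 4]
Op 6: conn=21 S1=51 S2=43 S3=22 S4=-3 blocked=[4]
Op 7: conn=33 S1=51 S2=43 S3=22 S4=-3 blocked=[4]
Op 8: conn=26 S1=51 S2=43 S3=22 S4=-10 blocked=[4]
Op 9: conn=26 S1=72 S2=43 S3=22 S4=-10 blocked=[4]

Answer: S4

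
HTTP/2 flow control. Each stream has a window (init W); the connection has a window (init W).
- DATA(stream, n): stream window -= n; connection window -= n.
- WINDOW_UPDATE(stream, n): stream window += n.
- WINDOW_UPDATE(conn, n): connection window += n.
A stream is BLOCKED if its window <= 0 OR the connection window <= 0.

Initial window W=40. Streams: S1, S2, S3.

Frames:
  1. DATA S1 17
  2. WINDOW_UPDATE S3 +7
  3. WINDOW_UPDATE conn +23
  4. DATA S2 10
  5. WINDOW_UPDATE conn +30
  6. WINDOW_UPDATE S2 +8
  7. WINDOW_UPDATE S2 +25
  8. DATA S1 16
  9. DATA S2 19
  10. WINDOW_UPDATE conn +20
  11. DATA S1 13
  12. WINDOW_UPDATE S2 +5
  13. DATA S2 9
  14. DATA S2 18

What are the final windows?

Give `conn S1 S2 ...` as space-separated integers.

Op 1: conn=23 S1=23 S2=40 S3=40 blocked=[]
Op 2: conn=23 S1=23 S2=40 S3=47 blocked=[]
Op 3: conn=46 S1=23 S2=40 S3=47 blocked=[]
Op 4: conn=36 S1=23 S2=30 S3=47 blocked=[]
Op 5: conn=66 S1=23 S2=30 S3=47 blocked=[]
Op 6: conn=66 S1=23 S2=38 S3=47 blocked=[]
Op 7: conn=66 S1=23 S2=63 S3=47 blocked=[]
Op 8: conn=50 S1=7 S2=63 S3=47 blocked=[]
Op 9: conn=31 S1=7 S2=44 S3=47 blocked=[]
Op 10: conn=51 S1=7 S2=44 S3=47 blocked=[]
Op 11: conn=38 S1=-6 S2=44 S3=47 blocked=[1]
Op 12: conn=38 S1=-6 S2=49 S3=47 blocked=[1]
Op 13: conn=29 S1=-6 S2=40 S3=47 blocked=[1]
Op 14: conn=11 S1=-6 S2=22 S3=47 blocked=[1]

Answer: 11 -6 22 47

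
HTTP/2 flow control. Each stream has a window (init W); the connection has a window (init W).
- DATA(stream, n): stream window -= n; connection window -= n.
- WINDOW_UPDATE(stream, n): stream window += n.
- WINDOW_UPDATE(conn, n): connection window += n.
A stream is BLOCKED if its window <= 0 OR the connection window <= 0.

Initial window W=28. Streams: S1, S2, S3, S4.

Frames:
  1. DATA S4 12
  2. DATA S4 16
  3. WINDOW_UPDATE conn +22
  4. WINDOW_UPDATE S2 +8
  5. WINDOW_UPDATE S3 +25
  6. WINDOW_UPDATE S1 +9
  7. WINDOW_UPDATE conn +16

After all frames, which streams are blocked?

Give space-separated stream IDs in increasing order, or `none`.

Op 1: conn=16 S1=28 S2=28 S3=28 S4=16 blocked=[]
Op 2: conn=0 S1=28 S2=28 S3=28 S4=0 blocked=[1, 2, 3, 4]
Op 3: conn=22 S1=28 S2=28 S3=28 S4=0 blocked=[4]
Op 4: conn=22 S1=28 S2=36 S3=28 S4=0 blocked=[4]
Op 5: conn=22 S1=28 S2=36 S3=53 S4=0 blocked=[4]
Op 6: conn=22 S1=37 S2=36 S3=53 S4=0 blocked=[4]
Op 7: conn=38 S1=37 S2=36 S3=53 S4=0 blocked=[4]

Answer: S4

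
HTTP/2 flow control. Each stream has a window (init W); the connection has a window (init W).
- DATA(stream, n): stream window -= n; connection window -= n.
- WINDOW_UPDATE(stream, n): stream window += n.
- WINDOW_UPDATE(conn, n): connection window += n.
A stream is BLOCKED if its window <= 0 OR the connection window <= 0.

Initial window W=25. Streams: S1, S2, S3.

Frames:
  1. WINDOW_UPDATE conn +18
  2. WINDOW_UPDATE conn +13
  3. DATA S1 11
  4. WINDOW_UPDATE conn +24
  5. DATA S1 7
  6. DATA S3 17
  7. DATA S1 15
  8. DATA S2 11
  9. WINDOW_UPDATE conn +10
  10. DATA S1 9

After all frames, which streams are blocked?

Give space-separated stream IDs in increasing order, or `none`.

Op 1: conn=43 S1=25 S2=25 S3=25 blocked=[]
Op 2: conn=56 S1=25 S2=25 S3=25 blocked=[]
Op 3: conn=45 S1=14 S2=25 S3=25 blocked=[]
Op 4: conn=69 S1=14 S2=25 S3=25 blocked=[]
Op 5: conn=62 S1=7 S2=25 S3=25 blocked=[]
Op 6: conn=45 S1=7 S2=25 S3=8 blocked=[]
Op 7: conn=30 S1=-8 S2=25 S3=8 blocked=[1]
Op 8: conn=19 S1=-8 S2=14 S3=8 blocked=[1]
Op 9: conn=29 S1=-8 S2=14 S3=8 blocked=[1]
Op 10: conn=20 S1=-17 S2=14 S3=8 blocked=[1]

Answer: S1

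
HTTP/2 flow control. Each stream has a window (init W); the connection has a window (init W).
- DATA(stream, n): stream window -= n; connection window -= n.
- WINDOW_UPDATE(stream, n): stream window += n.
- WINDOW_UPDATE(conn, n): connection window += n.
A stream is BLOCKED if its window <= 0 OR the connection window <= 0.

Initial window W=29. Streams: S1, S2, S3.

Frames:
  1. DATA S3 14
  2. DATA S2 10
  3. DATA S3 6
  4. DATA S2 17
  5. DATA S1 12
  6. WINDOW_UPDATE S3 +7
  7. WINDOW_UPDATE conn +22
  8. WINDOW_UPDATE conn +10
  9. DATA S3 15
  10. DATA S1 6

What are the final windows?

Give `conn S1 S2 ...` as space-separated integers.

Answer: -19 11 2 1

Derivation:
Op 1: conn=15 S1=29 S2=29 S3=15 blocked=[]
Op 2: conn=5 S1=29 S2=19 S3=15 blocked=[]
Op 3: conn=-1 S1=29 S2=19 S3=9 blocked=[1, 2, 3]
Op 4: conn=-18 S1=29 S2=2 S3=9 blocked=[1, 2, 3]
Op 5: conn=-30 S1=17 S2=2 S3=9 blocked=[1, 2, 3]
Op 6: conn=-30 S1=17 S2=2 S3=16 blocked=[1, 2, 3]
Op 7: conn=-8 S1=17 S2=2 S3=16 blocked=[1, 2, 3]
Op 8: conn=2 S1=17 S2=2 S3=16 blocked=[]
Op 9: conn=-13 S1=17 S2=2 S3=1 blocked=[1, 2, 3]
Op 10: conn=-19 S1=11 S2=2 S3=1 blocked=[1, 2, 3]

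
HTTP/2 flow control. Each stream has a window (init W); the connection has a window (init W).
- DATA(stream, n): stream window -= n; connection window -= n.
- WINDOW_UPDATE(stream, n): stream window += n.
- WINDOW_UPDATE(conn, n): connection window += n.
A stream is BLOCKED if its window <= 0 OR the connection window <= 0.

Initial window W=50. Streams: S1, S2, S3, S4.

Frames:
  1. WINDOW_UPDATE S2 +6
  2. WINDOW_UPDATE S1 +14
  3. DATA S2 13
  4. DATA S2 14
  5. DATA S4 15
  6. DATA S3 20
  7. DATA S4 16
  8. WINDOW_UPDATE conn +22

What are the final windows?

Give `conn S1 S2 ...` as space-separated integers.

Op 1: conn=50 S1=50 S2=56 S3=50 S4=50 blocked=[]
Op 2: conn=50 S1=64 S2=56 S3=50 S4=50 blocked=[]
Op 3: conn=37 S1=64 S2=43 S3=50 S4=50 blocked=[]
Op 4: conn=23 S1=64 S2=29 S3=50 S4=50 blocked=[]
Op 5: conn=8 S1=64 S2=29 S3=50 S4=35 blocked=[]
Op 6: conn=-12 S1=64 S2=29 S3=30 S4=35 blocked=[1, 2, 3, 4]
Op 7: conn=-28 S1=64 S2=29 S3=30 S4=19 blocked=[1, 2, 3, 4]
Op 8: conn=-6 S1=64 S2=29 S3=30 S4=19 blocked=[1, 2, 3, 4]

Answer: -6 64 29 30 19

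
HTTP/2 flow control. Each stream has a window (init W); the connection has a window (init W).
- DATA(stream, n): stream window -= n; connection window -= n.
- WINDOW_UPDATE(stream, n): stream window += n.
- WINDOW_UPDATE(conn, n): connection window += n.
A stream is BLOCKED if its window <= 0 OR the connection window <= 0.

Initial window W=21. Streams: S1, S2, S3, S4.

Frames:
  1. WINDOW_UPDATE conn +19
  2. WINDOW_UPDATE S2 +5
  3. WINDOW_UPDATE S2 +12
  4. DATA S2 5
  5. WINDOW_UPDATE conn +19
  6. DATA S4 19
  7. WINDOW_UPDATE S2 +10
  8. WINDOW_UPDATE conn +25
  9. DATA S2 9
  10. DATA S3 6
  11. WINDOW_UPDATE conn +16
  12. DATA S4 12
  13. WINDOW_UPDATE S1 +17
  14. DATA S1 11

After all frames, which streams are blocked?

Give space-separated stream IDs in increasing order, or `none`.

Op 1: conn=40 S1=21 S2=21 S3=21 S4=21 blocked=[]
Op 2: conn=40 S1=21 S2=26 S3=21 S4=21 blocked=[]
Op 3: conn=40 S1=21 S2=38 S3=21 S4=21 blocked=[]
Op 4: conn=35 S1=21 S2=33 S3=21 S4=21 blocked=[]
Op 5: conn=54 S1=21 S2=33 S3=21 S4=21 blocked=[]
Op 6: conn=35 S1=21 S2=33 S3=21 S4=2 blocked=[]
Op 7: conn=35 S1=21 S2=43 S3=21 S4=2 blocked=[]
Op 8: conn=60 S1=21 S2=43 S3=21 S4=2 blocked=[]
Op 9: conn=51 S1=21 S2=34 S3=21 S4=2 blocked=[]
Op 10: conn=45 S1=21 S2=34 S3=15 S4=2 blocked=[]
Op 11: conn=61 S1=21 S2=34 S3=15 S4=2 blocked=[]
Op 12: conn=49 S1=21 S2=34 S3=15 S4=-10 blocked=[4]
Op 13: conn=49 S1=38 S2=34 S3=15 S4=-10 blocked=[4]
Op 14: conn=38 S1=27 S2=34 S3=15 S4=-10 blocked=[4]

Answer: S4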